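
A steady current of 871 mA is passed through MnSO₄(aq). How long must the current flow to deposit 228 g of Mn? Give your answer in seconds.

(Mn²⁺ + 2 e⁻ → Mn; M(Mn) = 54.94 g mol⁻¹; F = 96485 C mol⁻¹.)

n(Mn) = m/M = 228 / 54.94 = 4.150 mol.
Each Mn atom requires 2 electrons, so n(e⁻) = 2 × 4.150 = 8.300 mol.
Q = n(e⁻)·F = 8.300 × 96485 = 800800 C.
t = Q/I = 800800 / 0.8710 A = 919400 s.

9.19 × 10⁵ s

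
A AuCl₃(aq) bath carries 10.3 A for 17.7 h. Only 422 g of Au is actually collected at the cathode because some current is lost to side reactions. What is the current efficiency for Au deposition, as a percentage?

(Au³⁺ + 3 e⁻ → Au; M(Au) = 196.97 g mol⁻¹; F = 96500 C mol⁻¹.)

Q = I·t = 10.30 × 63720 = 656300 C; n(e⁻) = 656300/96500 = 6.801 mol.
Theoretical n(Au) = n(e⁻)/3 = 2.267 mol, i.e. m_theo = 2.267 × 196.97 = 446.5 g.
Efficiency = m_actual / m_theo = 422 / 446.5 = 94.5 %.

94.5 %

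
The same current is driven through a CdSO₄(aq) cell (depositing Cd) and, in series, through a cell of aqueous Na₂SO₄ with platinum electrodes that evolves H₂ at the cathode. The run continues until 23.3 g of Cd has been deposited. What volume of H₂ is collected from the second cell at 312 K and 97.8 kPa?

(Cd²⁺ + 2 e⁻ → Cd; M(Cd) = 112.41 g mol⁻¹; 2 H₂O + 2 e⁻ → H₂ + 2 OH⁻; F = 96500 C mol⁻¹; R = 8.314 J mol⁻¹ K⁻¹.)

n(Cd) = 23.3 / 112.41 = 0.2073 mol, so n(e⁻) = 2 × 0.2073 = 0.4146 mol.
The cells are in series, so the same 0.4146 mol of electrons passes through the second cell.
2 H₂O + 2 e⁻ → H₂ + 2 OH⁻ — 2 mol e⁻ per mol H₂, so n(H₂) = 0.4146/2 = 0.2073 mol.
V = nRT/P = (0.2073 × 8.314 × 312) / (97.8 × 10³) = 0.00550 m³ = 5.50 L.

5.50 L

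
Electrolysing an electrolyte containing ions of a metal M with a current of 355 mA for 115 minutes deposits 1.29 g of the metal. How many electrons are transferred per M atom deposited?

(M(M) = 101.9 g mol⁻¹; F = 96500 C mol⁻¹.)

Q = I·t = 0.3550 A × 6900.0 s = 2450 C, so n(e⁻) = 2450/96500 = 0.02538 mol.
n(M) deposited = 1.29 / 101.9 = 0.01266 mol.
Electrons per atom = n(e⁻)/n(M) = 0.02538 / 0.01266 = 2.01 ≈ 2, so the ion is M²⁺.

2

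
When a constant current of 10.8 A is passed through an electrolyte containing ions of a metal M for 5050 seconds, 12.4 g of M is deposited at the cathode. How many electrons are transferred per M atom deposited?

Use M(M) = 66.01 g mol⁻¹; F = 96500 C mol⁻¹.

Q = I·t = 10.80 A × 5050.0 s = 54540 C, so n(e⁻) = 54540/96500 = 0.5652 mol.
n(M) deposited = 12.4 / 66.01 = 0.1879 mol.
Electrons per atom = n(e⁻)/n(M) = 0.5652 / 0.1879 = 3.01 ≈ 3, so the ion is M³⁺.

3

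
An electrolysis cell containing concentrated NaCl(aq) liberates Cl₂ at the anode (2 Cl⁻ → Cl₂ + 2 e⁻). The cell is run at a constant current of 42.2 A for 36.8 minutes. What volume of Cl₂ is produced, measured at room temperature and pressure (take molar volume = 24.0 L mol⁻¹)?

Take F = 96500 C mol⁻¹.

Q = I·t = 42.20 A × 2208.0 s = 93180 C.
n(e⁻) = Q/F = 93180 / 96500 = 0.9656 mol.
2 electrons are transferred per Cl₂ molecule, so n(Cl₂) = 0.9656 / 2 = 0.4828 mol.
V = n × V_m = 0.4828 × 24.0 = 11.6 L.

11.6 L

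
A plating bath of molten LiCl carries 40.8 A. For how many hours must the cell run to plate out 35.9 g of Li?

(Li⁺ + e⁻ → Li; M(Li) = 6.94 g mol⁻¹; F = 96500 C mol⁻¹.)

3.40 h

n(Li) = m/M = 35.9 / 6.94 = 5.173 mol.
Each Li atom requires 1 electron, so n(e⁻) = 1 × 5.173 = 5.173 mol.
Q = n(e⁻)·F = 5.173 × 96500 = 499200 C.
t = Q/I = 499200 / 40.80 A = 12230 s = 3.40 h.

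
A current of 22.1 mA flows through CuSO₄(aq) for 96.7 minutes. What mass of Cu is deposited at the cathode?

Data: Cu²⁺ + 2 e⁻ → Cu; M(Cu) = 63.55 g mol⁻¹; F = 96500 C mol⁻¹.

Q = I·t = 0.02210 A × 5802.0 s = 128.2 C.
n(e⁻) = Q/F = 128.2 / 96500 = 0.001329 mol.
Cu²⁺ + 2 e⁻ → Cu, so n(Cu) = n(e⁻)/2 = 0.0006644 mol.
m = n·M = 0.0006644 × 63.55 = 0.0422 g.

0.0422 g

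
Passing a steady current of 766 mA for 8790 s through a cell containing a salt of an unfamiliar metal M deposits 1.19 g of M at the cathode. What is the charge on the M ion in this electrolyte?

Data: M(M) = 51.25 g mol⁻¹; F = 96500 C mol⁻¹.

+3

Q = I·t = 0.7660 A × 8790.0 s = 6733 C, so n(e⁻) = 6733/96500 = 0.06977 mol.
n(M) deposited = 1.19 / 51.25 = 0.02322 mol.
Electrons per atom = n(e⁻)/n(M) = 0.06977 / 0.02322 = 3.00 ≈ 3, so the ion is M³⁺.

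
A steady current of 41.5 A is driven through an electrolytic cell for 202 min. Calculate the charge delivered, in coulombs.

Q = I·t = 41.50 A × 12120 s = 5.03 × 10⁵ C.

5.03 × 10⁵ C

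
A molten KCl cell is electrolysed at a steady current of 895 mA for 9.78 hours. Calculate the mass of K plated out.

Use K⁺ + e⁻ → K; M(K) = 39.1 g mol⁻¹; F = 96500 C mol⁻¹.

Q = I·t = 0.8950 A × 35208 s = 31510 C.
n(e⁻) = Q/F = 31510 / 96500 = 0.3265 mol.
K⁺ + e⁻ → K, so n(K) = n(e⁻)/1 = 0.3265 mol.
m = n·M = 0.3265 × 39.1 = 12.8 g.

12.8 g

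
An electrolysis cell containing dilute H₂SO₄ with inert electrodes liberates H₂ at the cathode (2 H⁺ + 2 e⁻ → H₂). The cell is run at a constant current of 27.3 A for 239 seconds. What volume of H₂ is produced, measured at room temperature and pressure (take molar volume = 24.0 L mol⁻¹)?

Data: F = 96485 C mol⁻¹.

Q = I·t = 27.30 A × 239.00 s = 6525 C.
n(e⁻) = Q/F = 6525 / 96485 = 0.06762 mol.
2 electrons are transferred per H₂ molecule, so n(H₂) = 0.06762 / 2 = 0.03381 mol.
V = n × V_m = 0.03381 × 24.0 = 0.811 L.

0.811 L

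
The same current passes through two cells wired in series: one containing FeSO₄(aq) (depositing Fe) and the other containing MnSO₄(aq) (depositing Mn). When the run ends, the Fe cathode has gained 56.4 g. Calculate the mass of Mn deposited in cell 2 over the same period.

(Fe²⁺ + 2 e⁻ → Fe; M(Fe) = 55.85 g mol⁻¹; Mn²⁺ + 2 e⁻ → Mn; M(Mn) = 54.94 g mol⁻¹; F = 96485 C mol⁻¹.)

n(Fe) = 56.4 / 55.85 = 1.010 mol.
Since Fe²⁺ + 2 e⁻ → Fe, n(e⁻) passed = 2 × 1.010 = 2.020 mol.
Cells in series carry the same charge, so the same 2.020 mol of electrons passes through cell 2.
Mn²⁺ + 2 e⁻ → Mn, so n(Mn) = 2.020 / 2 = 1.010 mol.
m(Mn) = 1.010 × 54.94 = 55.5 g.

55.5 g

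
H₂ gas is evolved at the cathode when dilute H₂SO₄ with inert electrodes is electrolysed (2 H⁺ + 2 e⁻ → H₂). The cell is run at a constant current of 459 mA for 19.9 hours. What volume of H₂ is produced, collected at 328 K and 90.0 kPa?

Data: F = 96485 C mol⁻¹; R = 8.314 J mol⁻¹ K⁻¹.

Q = I·t = 0.4590 A × 71640 s = 32880 C.
n(e⁻) = Q/F = 32880 / 96485 = 0.3408 mol.
2 electrons are transferred per H₂ molecule, so n(H₂) = 0.3408 / 2 = 0.1704 mol.
V = nRT/P = (0.1704 × 8.314 × 328) / (90.0 × 10³ Pa) = 0.00516 m³ = 5.16 L.

5.16 L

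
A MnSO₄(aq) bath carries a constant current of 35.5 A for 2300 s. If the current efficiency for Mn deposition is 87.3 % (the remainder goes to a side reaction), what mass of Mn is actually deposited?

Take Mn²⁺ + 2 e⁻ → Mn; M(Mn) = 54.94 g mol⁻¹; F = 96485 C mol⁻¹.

Q = I·t = 35.50 × 2300.0 = 81650 C.
n(e⁻) = 81650/96485 = 0.8462 mol; theoretically n(Mn) = 0.8462/2 = 0.4231 mol, m_theo = 23.25 g.
At 87.3 % efficiency, m_actual = 0.873 × 23.25 = 20.3 g.

20.3 g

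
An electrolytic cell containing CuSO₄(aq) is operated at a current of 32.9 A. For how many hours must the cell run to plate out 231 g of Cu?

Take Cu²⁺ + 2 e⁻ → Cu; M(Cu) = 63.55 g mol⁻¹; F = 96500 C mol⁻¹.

n(Cu) = m/M = 231 / 63.55 = 3.635 mol.
Each Cu atom requires 2 electrons, so n(e⁻) = 2 × 3.635 = 7.270 mol.
Q = n(e⁻)·F = 7.270 × 96500 = 701500 C.
t = Q/I = 701500 / 32.90 A = 21320 s = 5.92 h.

5.92 h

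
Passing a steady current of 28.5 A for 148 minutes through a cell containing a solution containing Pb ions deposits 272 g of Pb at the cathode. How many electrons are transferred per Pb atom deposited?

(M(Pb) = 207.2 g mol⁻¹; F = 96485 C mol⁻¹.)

Q = I·t = 28.50 A × 8880.0 s = 253100 C, so n(e⁻) = 253100/96485 = 2.623 mol.
n(Pb) deposited = 272 / 207.2 = 1.313 mol.
Electrons per atom = n(e⁻)/n(Pb) = 2.623 / 1.313 = 2.00 ≈ 2, so the ion is Pb²⁺.

2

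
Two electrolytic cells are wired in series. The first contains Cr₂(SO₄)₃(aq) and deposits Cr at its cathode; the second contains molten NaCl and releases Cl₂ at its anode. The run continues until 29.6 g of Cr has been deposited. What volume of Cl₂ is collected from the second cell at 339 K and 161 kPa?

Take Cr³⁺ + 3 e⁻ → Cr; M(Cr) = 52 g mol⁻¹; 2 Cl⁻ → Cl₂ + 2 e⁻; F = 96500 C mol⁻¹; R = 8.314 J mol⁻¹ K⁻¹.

n(Cr) = 29.6 / 52 = 0.5692 mol, so n(e⁻) = 3 × 0.5692 = 1.708 mol.
The cells are in series, so the same 1.708 mol of electrons passes through the second cell.
2 Cl⁻ → Cl₂ + 2 e⁻ — 2 mol e⁻ per mol Cl₂, so n(Cl₂) = 1.708/2 = 0.8538 mol.
V = nRT/P = (0.8538 × 8.314 × 339) / (161 × 10³) = 0.0149 m³ = 14.9 L.

14.9 L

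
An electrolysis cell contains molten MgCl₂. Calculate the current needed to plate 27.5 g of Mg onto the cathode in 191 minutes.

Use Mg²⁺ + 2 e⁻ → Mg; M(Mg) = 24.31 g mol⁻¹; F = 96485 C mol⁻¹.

n(Mg) = 27.5 / 24.31 = 1.131 mol.
n(e⁻) = 2 × 1.131 = 2.262 mol.
Q = n(e⁻)·F = 2.262 × 96485 = 218300 C.
I = Q/t = 218300 / 11460 s = 19.0 A.

19.0 A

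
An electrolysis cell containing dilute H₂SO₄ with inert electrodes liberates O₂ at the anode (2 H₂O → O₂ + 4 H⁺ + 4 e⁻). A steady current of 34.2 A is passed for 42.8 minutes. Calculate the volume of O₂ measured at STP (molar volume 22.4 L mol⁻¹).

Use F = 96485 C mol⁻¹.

5.10 L

Q = I·t = 34.20 A × 2568.0 s = 87830 C.
n(e⁻) = Q/F = 87830 / 96485 = 0.9103 mol.
4 electrons are transferred per O₂ molecule, so n(O₂) = 0.9103 / 4 = 0.2276 mol.
V = n × V_m = 0.2276 × 22.4 = 5.10 L.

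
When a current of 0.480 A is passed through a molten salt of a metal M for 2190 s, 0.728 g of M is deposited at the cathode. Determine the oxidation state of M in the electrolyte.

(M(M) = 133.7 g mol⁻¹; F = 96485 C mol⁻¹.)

Q = I·t = 0.4800 A × 2190.0 s = 1051 C, so n(e⁻) = 1051/96485 = 0.01089 mol.
n(M) deposited = 0.728 / 133.7 = 0.005445 mol.
Electrons per atom = n(e⁻)/n(M) = 0.01089 / 0.005445 = 2.00 ≈ 2, so the ion is M²⁺.

+2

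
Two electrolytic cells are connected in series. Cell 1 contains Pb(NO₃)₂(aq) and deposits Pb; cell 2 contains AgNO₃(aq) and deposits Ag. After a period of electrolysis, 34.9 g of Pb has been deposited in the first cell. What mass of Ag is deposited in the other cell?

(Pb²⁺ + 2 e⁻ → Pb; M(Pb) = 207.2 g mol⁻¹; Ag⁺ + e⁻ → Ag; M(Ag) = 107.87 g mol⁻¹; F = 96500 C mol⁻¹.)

36.3 g

n(Pb) = 34.9 / 207.2 = 0.1684 mol.
Since Pb²⁺ + 2 e⁻ → Pb, n(e⁻) passed = 2 × 0.1684 = 0.3369 mol.
Cells in series carry the same charge, so the same 0.3369 mol of electrons passes through cell 2.
Ag⁺ + e⁻ → Ag, so n(Ag) = 0.3369 / 1 = 0.3369 mol.
m(Ag) = 0.3369 × 107.87 = 36.3 g.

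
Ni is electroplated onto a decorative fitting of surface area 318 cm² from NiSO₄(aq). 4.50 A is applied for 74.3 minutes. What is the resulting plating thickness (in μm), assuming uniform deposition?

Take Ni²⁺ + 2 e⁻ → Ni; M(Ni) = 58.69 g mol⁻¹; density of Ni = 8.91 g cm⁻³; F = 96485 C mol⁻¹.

21.5 μm

Q = I·t = 4.500 × 4458.0 = 20060 C; n(e⁻) = 0.2079 mol.
n(Ni) = n(e⁻)/2 = 0.1040 mol, so m = 0.1040 × 58.69 = 6.101 g.
Volume = m/ρ = 6.101 / 8.91 = 0.6848 cm³.
Thickness = V/A = 0.6848 / 318 = 0.00215 cm = 21.5 μm.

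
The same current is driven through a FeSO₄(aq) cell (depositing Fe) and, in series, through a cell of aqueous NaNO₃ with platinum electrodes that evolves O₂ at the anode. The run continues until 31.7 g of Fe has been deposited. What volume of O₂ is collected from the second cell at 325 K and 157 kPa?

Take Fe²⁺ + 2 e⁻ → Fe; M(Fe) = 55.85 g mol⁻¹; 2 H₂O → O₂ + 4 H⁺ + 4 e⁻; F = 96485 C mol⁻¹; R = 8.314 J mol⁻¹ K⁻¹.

4.88 L

n(Fe) = 31.7 / 55.85 = 0.5676 mol, so n(e⁻) = 2 × 0.5676 = 1.135 mol.
The cells are in series, so the same 1.135 mol of electrons passes through the second cell.
2 H₂O → O₂ + 4 H⁺ + 4 e⁻ — 4 mol e⁻ per mol O₂, so n(O₂) = 1.135/4 = 0.2838 mol.
V = nRT/P = (0.2838 × 8.314 × 325) / (157 × 10³) = 0.00488 m³ = 4.88 L.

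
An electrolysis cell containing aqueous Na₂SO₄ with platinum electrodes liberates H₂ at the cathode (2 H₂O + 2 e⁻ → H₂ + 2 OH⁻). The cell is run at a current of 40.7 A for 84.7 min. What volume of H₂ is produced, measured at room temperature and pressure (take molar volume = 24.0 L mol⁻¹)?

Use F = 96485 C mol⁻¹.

Q = I·t = 40.70 A × 5082.0 s = 206800 C.
n(e⁻) = Q/F = 206800 / 96485 = 2.144 mol.
2 electrons are transferred per H₂ molecule, so n(H₂) = 2.144 / 2 = 1.072 mol.
V = n × V_m = 1.072 × 24.0 = 25.7 L.

25.7 L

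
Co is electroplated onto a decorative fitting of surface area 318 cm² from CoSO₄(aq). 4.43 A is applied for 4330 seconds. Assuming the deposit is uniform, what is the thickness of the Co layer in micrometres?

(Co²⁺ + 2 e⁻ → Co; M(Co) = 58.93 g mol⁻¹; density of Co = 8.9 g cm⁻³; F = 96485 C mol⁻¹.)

20.7 μm

Q = I·t = 4.430 × 4330.0 = 19180 C; n(e⁻) = 0.1988 mol.
n(Co) = n(e⁻)/2 = 0.09940 mol, so m = 0.09940 × 58.93 = 5.858 g.
Volume = m/ρ = 5.858 / 8.9 = 0.6582 cm³.
Thickness = V/A = 0.6582 / 318 = 0.00207 cm = 20.7 μm.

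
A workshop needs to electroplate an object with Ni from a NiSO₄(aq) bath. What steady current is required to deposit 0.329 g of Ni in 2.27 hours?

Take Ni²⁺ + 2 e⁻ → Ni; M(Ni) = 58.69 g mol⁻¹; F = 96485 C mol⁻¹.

n(Ni) = 0.329 / 58.69 = 0.005606 mol.
n(e⁻) = 2 × 0.005606 = 0.01121 mol.
Q = n(e⁻)·F = 0.01121 × 96485 = 1082 C.
I = Q/t = 1082 / 8172.0 s = 0.132 A.

0.132 A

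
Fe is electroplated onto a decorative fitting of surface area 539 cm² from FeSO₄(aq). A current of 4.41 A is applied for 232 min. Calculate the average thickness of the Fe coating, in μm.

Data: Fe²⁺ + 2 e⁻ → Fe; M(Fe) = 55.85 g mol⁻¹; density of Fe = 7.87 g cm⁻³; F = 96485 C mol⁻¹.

41.9 μm

Q = I·t = 4.410 × 13920 = 61390 C; n(e⁻) = 0.6362 mol.
n(Fe) = n(e⁻)/2 = 0.3181 mol, so m = 0.3181 × 55.85 = 17.77 g.
Volume = m/ρ = 17.77 / 7.87 = 2.258 cm³.
Thickness = V/A = 2.258 / 539 = 0.00419 cm = 41.9 μm.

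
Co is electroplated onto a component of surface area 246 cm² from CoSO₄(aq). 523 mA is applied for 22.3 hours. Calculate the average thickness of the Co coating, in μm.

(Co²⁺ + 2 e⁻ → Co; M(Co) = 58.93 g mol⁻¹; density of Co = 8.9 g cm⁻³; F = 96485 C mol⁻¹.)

Q = I·t = 0.5230 × 80280 = 41990 C; n(e⁻) = 0.4352 mol.
n(Co) = n(e⁻)/2 = 0.2176 mol, so m = 0.2176 × 58.93 = 12.82 g.
Volume = m/ρ = 12.82 / 8.9 = 1.441 cm³.
Thickness = V/A = 1.441 / 246 = 0.00586 cm = 58.6 μm.

58.6 μm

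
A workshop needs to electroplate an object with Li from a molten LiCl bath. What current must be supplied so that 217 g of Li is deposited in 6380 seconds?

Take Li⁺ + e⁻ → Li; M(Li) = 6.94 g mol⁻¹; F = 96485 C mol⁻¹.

n(Li) = 217 / 6.94 = 31.27 mol.
n(e⁻) = 1 × 31.27 = 31.27 mol.
Q = n(e⁻)·F = 31.27 × 96485 = 3017000 C.
I = Q/t = 3017000 / 6380.0 s = 473 A.

473 A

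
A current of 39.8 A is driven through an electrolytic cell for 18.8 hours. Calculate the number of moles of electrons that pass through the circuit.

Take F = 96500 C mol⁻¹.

27.9 mol

Q = I·t = 39.80 A × 67680 s = 2694000 C.
n(e⁻) = Q/F = 2694000 / 96500 = 27.9 mol.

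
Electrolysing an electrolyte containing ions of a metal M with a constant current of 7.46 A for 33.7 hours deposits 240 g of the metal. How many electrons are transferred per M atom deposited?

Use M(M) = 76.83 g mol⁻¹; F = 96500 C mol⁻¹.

3

Q = I·t = 7.460 A × 121320 s = 905000 C, so n(e⁻) = 905000/96500 = 9.379 mol.
n(M) deposited = 240 / 76.83 = 3.124 mol.
Electrons per atom = n(e⁻)/n(M) = 9.379 / 3.124 = 3.00 ≈ 3, so the ion is M³⁺.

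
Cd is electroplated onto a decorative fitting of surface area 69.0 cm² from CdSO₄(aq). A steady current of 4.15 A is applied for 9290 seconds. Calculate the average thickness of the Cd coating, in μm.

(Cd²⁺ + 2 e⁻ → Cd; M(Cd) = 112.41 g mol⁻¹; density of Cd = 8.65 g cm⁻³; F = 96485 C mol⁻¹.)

376 μm

Q = I·t = 4.150 × 9290.0 = 38550 C; n(e⁻) = 0.3996 mol.
n(Cd) = n(e⁻)/2 = 0.1998 mol, so m = 0.1998 × 112.41 = 22.46 g.
Volume = m/ρ = 22.46 / 8.65 = 2.596 cm³.
Thickness = V/A = 2.596 / 69.0 = 0.0376 cm = 376 μm.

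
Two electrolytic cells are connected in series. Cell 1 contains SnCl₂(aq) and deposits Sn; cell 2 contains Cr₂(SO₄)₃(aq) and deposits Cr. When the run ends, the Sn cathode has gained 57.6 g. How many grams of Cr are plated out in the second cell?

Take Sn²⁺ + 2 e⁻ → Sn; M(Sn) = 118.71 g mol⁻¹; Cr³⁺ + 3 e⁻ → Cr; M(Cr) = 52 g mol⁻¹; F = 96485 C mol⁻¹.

16.8 g

n(Sn) = 57.6 / 118.71 = 0.4852 mol.
Since Sn²⁺ + 2 e⁻ → Sn, n(e⁻) passed = 2 × 0.4852 = 0.9704 mol.
Cells in series carry the same charge, so the same 0.9704 mol of electrons passes through cell 2.
Cr³⁺ + 3 e⁻ → Cr, so n(Cr) = 0.9704 / 3 = 0.3235 mol.
m(Cr) = 0.3235 × 52 = 16.8 g.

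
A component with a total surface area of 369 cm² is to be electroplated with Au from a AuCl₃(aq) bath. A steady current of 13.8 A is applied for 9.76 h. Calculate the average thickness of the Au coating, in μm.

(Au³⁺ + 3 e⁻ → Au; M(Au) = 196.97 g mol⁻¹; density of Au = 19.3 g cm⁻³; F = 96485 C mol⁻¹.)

463 μm

Q = I·t = 13.80 × 35136 = 484900 C; n(e⁻) = 5.025 mol.
n(Au) = n(e⁻)/3 = 1.675 mol, so m = 1.675 × 196.97 = 330.0 g.
Volume = m/ρ = 330.0 / 19.3 = 17.10 cm³.
Thickness = V/A = 17.10 / 369 = 0.0463 cm = 463 μm.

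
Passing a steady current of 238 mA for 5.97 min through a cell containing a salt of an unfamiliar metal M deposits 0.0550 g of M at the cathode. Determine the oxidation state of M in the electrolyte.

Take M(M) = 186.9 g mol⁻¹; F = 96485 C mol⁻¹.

+3

Q = I·t = 0.2380 A × 358.20 s = 85.25 C, so n(e⁻) = 85.25/96485 = 0.0008836 mol.
n(M) deposited = 0.0550 / 186.9 = 0.0002943 mol.
Electrons per atom = n(e⁻)/n(M) = 0.0008836 / 0.0002943 = 3.00 ≈ 3, so the ion is M³⁺.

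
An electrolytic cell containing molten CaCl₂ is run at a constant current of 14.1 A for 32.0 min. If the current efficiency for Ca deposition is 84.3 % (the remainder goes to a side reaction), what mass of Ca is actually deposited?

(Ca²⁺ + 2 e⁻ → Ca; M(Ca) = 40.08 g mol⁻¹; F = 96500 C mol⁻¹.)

Q = I·t = 14.10 × 1920.0 = 27070 C.
n(e⁻) = 27070/96500 = 0.2805 mol; theoretically n(Ca) = 0.2805/2 = 0.1403 mol, m_theo = 5.622 g.
At 84.3 % efficiency, m_actual = 0.843 × 5.622 = 4.74 g.

4.74 g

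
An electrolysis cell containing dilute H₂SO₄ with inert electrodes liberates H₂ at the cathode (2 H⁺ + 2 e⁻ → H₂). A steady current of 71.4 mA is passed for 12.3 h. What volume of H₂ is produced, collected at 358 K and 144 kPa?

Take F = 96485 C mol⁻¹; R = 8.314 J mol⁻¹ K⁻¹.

0.339 L

Q = I·t = 0.07140 A × 44280 s = 3162 C.
n(e⁻) = Q/F = 3162 / 96485 = 0.03277 mol.
2 electrons are transferred per H₂ molecule, so n(H₂) = 0.03277 / 2 = 0.01638 mol.
V = nRT/P = (0.01638 × 8.314 × 358) / (144 × 10³ Pa) = 3.39 × 10⁻⁴ m³ = 0.339 L.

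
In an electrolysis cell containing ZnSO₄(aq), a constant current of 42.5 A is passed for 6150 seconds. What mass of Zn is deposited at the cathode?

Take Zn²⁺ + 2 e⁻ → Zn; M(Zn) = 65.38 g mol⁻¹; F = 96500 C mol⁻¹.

Q = I·t = 42.50 A × 6150.0 s = 261400 C.
n(e⁻) = Q/F = 261400 / 96500 = 2.709 mol.
Zn²⁺ + 2 e⁻ → Zn, so n(Zn) = n(e⁻)/2 = 1.354 mol.
m = n·M = 1.354 × 65.38 = 88.5 g.

88.5 g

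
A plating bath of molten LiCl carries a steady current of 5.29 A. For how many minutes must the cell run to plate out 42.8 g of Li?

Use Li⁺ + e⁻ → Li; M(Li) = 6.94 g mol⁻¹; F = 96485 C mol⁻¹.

n(Li) = m/M = 42.8 / 6.94 = 6.167 mol.
Each Li atom requires 1 electron, so n(e⁻) = 1 × 6.167 = 6.167 mol.
Q = n(e⁻)·F = 6.167 × 96485 = 595000 C.
t = Q/I = 595000 / 5.290 A = 112500 s = 1870 min.

1870 min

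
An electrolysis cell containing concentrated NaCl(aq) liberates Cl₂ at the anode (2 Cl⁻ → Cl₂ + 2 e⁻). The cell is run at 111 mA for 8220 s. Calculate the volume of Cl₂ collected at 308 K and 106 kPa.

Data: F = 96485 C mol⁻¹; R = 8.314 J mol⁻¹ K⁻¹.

0.114 L

Q = I·t = 0.1110 A × 8220.0 s = 912.4 C.
n(e⁻) = Q/F = 912.4 / 96485 = 0.009457 mol.
2 electrons are transferred per Cl₂ molecule, so n(Cl₂) = 0.009457 / 2 = 0.004728 mol.
V = nRT/P = (0.004728 × 8.314 × 308) / (106 × 10³ Pa) = 1.14 × 10⁻⁴ m³ = 0.114 L.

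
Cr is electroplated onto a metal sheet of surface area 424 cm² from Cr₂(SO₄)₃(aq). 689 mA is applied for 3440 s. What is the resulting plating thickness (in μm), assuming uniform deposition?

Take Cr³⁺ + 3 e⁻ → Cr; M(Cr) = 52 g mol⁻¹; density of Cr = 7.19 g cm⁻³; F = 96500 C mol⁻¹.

1.40 μm

Q = I·t = 0.6890 × 3440.0 = 2370 C; n(e⁻) = 0.02456 mol.
n(Cr) = n(e⁻)/3 = 0.008187 mol, so m = 0.008187 × 52 = 0.4257 g.
Volume = m/ρ = 0.4257 / 7.19 = 0.05921 cm³.
Thickness = V/A = 0.05921 / 424 = 1.40 × 10⁻⁴ cm = 1.40 μm.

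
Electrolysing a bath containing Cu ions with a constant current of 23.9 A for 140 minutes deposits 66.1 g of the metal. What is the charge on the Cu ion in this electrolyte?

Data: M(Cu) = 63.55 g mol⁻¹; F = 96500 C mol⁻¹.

Q = I·t = 23.90 A × 8400.0 s = 200800 C, so n(e⁻) = 200800/96500 = 2.080 mol.
n(Cu) deposited = 66.1 / 63.55 = 1.040 mol.
Electrons per atom = n(e⁻)/n(Cu) = 2.080 / 1.040 = 2.00 ≈ 2, so the ion is Cu²⁺.

+2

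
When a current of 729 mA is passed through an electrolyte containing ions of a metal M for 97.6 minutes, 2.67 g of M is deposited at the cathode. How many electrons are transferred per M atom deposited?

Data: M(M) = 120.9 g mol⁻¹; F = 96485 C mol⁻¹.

2

Q = I·t = 0.7290 A × 5856.0 s = 4269 C, so n(e⁻) = 4269/96485 = 0.04425 mol.
n(M) deposited = 2.67 / 120.9 = 0.02208 mol.
Electrons per atom = n(e⁻)/n(M) = 0.04425 / 0.02208 = 2.00 ≈ 2, so the ion is M²⁺.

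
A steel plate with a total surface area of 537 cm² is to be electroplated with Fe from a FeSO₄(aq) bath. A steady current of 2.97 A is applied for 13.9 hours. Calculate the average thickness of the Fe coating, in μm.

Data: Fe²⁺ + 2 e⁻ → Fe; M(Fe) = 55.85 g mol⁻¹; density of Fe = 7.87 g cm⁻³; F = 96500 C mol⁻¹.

Q = I·t = 2.970 × 50040 = 148600 C; n(e⁻) = 1.540 mol.
n(Fe) = n(e⁻)/2 = 0.7700 mol, so m = 0.7700 × 55.85 = 43.01 g.
Volume = m/ρ = 43.01 / 7.87 = 5.465 cm³.
Thickness = V/A = 5.465 / 537 = 0.0102 cm = 102 μm.

102 μm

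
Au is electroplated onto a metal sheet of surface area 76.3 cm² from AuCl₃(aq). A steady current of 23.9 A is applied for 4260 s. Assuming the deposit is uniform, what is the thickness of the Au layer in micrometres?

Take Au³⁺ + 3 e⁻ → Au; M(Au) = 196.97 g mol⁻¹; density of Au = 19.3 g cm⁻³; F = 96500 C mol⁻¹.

Q = I·t = 23.90 × 4260.0 = 101800 C; n(e⁻) = 1.055 mol.
n(Au) = n(e⁻)/3 = 0.3517 mol, so m = 0.3517 × 196.97 = 69.27 g.
Volume = m/ρ = 69.27 / 19.3 = 3.589 cm³.
Thickness = V/A = 3.589 / 76.3 = 0.0470 cm = 470 μm.

470 μm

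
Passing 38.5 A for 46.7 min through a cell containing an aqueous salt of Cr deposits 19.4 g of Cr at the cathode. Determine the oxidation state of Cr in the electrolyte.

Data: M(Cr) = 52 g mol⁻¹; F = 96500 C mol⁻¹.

Q = I·t = 38.50 A × 2802.0 s = 107900 C, so n(e⁻) = 107900/96500 = 1.118 mol.
n(Cr) deposited = 19.4 / 52 = 0.3731 mol.
Electrons per atom = n(e⁻)/n(Cr) = 1.118 / 0.3731 = 3.00 ≈ 3, so the ion is Cr³⁺.

+3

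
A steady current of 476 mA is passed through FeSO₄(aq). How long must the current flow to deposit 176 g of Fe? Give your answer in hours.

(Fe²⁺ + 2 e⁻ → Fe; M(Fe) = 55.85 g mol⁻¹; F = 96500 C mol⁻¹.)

355 h

n(Fe) = m/M = 176 / 55.85 = 3.151 mol.
Each Fe atom requires 2 electrons, so n(e⁻) = 2 × 3.151 = 6.303 mol.
Q = n(e⁻)·F = 6.303 × 96500 = 608200 C.
t = Q/I = 608200 / 0.4760 A = 1278000 s = 355 h.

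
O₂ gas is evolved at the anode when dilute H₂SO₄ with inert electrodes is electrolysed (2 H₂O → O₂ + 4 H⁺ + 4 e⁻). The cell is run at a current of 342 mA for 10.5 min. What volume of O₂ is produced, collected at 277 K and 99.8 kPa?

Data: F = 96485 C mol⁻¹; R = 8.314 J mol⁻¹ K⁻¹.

Q = I·t = 0.3420 A × 630.00 s = 215.5 C.
n(e⁻) = Q/F = 215.5 / 96485 = 0.002233 mol.
4 electrons are transferred per O₂ molecule, so n(O₂) = 0.002233 / 4 = 0.0005583 mol.
V = nRT/P = (0.0005583 × 8.314 × 277) / (99.8 × 10³ Pa) = 1.29 × 10⁻⁵ m³ = 0.0129 L.

0.0129 L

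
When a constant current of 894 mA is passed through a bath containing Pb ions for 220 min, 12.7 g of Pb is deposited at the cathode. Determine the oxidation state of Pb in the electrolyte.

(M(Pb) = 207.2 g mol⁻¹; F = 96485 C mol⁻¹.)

Q = I·t = 0.8940 A × 13200 s = 11800 C, so n(e⁻) = 11800/96485 = 0.1223 mol.
n(Pb) deposited = 12.7 / 207.2 = 0.06129 mol.
Electrons per atom = n(e⁻)/n(Pb) = 0.1223 / 0.06129 = 2.00 ≈ 2, so the ion is Pb²⁺.

+2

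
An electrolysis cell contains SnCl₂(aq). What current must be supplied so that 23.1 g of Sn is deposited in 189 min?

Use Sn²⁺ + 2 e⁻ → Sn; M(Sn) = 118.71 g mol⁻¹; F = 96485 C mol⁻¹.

n(Sn) = 23.1 / 118.71 = 0.1946 mol.
n(e⁻) = 2 × 0.1946 = 0.3892 mol.
Q = n(e⁻)·F = 0.3892 × 96485 = 37550 C.
I = Q/t = 37550 / 11340 s = 3.31 A.

3.31 A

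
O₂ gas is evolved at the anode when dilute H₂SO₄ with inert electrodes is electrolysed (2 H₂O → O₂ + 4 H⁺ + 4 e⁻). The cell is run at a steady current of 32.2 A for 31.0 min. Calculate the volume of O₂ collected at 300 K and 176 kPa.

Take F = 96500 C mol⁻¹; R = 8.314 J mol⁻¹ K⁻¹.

Q = I·t = 32.20 A × 1860.0 s = 59890 C.
n(e⁻) = Q/F = 59890 / 96500 = 0.6206 mol.
4 electrons are transferred per O₂ molecule, so n(O₂) = 0.6206 / 4 = 0.1552 mol.
V = nRT/P = (0.1552 × 8.314 × 300) / (176 × 10³ Pa) = 0.00220 m³ = 2.20 L.

2.20 L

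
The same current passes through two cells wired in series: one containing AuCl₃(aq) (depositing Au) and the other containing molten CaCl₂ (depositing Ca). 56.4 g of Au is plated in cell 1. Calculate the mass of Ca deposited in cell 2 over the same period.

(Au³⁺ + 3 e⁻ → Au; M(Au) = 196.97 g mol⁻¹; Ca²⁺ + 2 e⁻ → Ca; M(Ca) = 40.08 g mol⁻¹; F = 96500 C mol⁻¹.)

n(Au) = 56.4 / 196.97 = 0.2863 mol.
Since Au³⁺ + 3 e⁻ → Au, n(e⁻) passed = 3 × 0.2863 = 0.8590 mol.
Cells in series carry the same charge, so the same 0.8590 mol of electrons passes through cell 2.
Ca²⁺ + 2 e⁻ → Ca, so n(Ca) = 0.8590 / 2 = 0.4295 mol.
m(Ca) = 0.4295 × 40.08 = 17.2 g.

17.2 g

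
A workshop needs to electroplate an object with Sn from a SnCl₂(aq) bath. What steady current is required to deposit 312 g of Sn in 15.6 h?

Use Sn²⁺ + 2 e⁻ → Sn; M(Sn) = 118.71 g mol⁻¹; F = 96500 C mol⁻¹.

9.03 A

n(Sn) = 312 / 118.71 = 2.628 mol.
n(e⁻) = 2 × 2.628 = 5.257 mol.
Q = n(e⁻)·F = 5.257 × 96500 = 507300 C.
I = Q/t = 507300 / 56160 s = 9.03 A.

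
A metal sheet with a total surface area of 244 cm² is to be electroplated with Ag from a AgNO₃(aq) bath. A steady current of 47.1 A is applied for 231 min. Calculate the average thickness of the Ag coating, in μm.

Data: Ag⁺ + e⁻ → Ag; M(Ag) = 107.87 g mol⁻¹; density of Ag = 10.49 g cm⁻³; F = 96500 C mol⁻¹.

Q = I·t = 47.10 × 13860 = 652800 C; n(e⁻) = 6.765 mol.
n(Ag) = n(e⁻)/1 = 6.765 mol, so m = 6.765 × 107.87 = 729.7 g.
Volume = m/ρ = 729.7 / 10.49 = 69.56 cm³.
Thickness = V/A = 69.56 / 244 = 0.285 cm = 2850 μm.

2850 μm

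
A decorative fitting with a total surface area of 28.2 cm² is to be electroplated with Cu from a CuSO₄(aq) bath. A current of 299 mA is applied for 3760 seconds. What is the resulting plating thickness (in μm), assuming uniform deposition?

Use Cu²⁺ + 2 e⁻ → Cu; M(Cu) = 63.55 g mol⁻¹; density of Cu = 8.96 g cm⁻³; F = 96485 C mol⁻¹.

14.7 μm

Q = I·t = 0.2990 × 3760.0 = 1124 C; n(e⁻) = 0.01165 mol.
n(Cu) = n(e⁻)/2 = 0.005826 mol, so m = 0.005826 × 63.55 = 0.3702 g.
Volume = m/ρ = 0.3702 / 8.96 = 0.04132 cm³.
Thickness = V/A = 0.04132 / 28.2 = 0.00147 cm = 14.7 μm.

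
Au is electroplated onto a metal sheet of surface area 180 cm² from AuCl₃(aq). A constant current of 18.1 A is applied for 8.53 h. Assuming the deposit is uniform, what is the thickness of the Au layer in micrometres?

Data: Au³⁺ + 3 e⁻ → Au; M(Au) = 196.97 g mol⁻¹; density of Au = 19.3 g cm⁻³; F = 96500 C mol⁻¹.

Q = I·t = 18.10 × 30708 = 555800 C; n(e⁻) = 5.760 mol.
n(Au) = n(e⁻)/3 = 1.920 mol, so m = 1.920 × 196.97 = 378.2 g.
Volume = m/ρ = 378.2 / 19.3 = 19.59 cm³.
Thickness = V/A = 19.59 / 180 = 0.109 cm = 1090 μm.

1090 μm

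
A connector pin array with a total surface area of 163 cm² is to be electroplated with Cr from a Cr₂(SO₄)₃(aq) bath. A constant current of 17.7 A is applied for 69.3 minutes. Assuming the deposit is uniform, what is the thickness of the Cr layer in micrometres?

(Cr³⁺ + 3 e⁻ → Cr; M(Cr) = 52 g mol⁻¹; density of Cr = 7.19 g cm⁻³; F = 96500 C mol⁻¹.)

Q = I·t = 17.70 × 4158.0 = 73600 C; n(e⁻) = 0.7627 mol.
n(Cr) = n(e⁻)/3 = 0.2542 mol, so m = 0.2542 × 52 = 13.22 g.
Volume = m/ρ = 13.22 / 7.19 = 1.839 cm³.
Thickness = V/A = 1.839 / 163 = 0.0113 cm = 113 μm.

113 μm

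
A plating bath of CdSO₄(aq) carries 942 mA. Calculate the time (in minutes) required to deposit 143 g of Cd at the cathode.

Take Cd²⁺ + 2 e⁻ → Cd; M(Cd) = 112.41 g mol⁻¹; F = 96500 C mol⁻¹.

n(Cd) = m/M = 143 / 112.41 = 1.272 mol.
Each Cd atom requires 2 electrons, so n(e⁻) = 2 × 1.272 = 2.544 mol.
Q = n(e⁻)·F = 2.544 × 96500 = 245500 C.
t = Q/I = 245500 / 0.9420 A = 260600 s = 4340 min.

4340 min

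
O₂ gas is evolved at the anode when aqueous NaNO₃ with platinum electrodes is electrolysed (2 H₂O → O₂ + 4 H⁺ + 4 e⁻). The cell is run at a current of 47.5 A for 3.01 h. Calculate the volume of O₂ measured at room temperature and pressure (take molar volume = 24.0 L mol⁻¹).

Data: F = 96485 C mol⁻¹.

Q = I·t = 47.50 A × 10836 s = 514700 C.
n(e⁻) = Q/F = 514700 / 96485 = 5.335 mol.
4 electrons are transferred per O₂ molecule, so n(O₂) = 5.335 / 4 = 1.334 mol.
V = n × V_m = 1.334 × 24.0 = 32.0 L.

32.0 L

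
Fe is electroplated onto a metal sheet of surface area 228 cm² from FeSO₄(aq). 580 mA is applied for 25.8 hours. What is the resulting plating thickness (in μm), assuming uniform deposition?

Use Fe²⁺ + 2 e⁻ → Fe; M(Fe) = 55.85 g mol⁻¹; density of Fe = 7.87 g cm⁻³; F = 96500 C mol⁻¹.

86.9 μm

Q = I·t = 0.5800 × 92880 = 53870 C; n(e⁻) = 0.5582 mol.
n(Fe) = n(e⁻)/2 = 0.2791 mol, so m = 0.2791 × 55.85 = 15.59 g.
Volume = m/ρ = 15.59 / 7.87 = 1.981 cm³.
Thickness = V/A = 1.981 / 228 = 0.00869 cm = 86.9 μm.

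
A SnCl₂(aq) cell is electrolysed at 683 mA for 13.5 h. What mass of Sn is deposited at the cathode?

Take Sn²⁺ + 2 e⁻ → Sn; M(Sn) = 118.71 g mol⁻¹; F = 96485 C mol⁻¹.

Q = I·t = 0.6830 A × 48600 s = 33190 C.
n(e⁻) = Q/F = 33190 / 96485 = 0.3440 mol.
Sn²⁺ + 2 e⁻ → Sn, so n(Sn) = n(e⁻)/2 = 0.1720 mol.
m = n·M = 0.1720 × 118.71 = 20.4 g.

20.4 g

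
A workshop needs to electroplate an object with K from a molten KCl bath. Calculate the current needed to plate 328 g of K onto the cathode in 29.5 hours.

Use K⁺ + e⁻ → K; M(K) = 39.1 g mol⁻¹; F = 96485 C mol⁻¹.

7.62 A

n(K) = 328 / 39.1 = 8.389 mol.
n(e⁻) = 1 × 8.389 = 8.389 mol.
Q = n(e⁻)·F = 8.389 × 96485 = 809400 C.
I = Q/t = 809400 / 106200 s = 7.62 A.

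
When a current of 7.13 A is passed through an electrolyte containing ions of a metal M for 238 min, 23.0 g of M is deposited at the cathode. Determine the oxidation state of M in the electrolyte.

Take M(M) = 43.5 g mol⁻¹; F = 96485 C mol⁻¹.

Q = I·t = 7.130 A × 14280 s = 101800 C, so n(e⁻) = 101800/96485 = 1.055 mol.
n(M) deposited = 23.0 / 43.5 = 0.5287 mol.
Electrons per atom = n(e⁻)/n(M) = 1.055 / 0.5287 = 2.00 ≈ 2, so the ion is M²⁺.

+2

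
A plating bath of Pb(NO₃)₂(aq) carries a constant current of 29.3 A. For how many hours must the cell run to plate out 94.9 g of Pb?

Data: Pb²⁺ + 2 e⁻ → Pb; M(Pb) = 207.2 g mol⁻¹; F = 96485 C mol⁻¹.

n(Pb) = m/M = 94.9 / 207.2 = 0.4580 mol.
Each Pb atom requires 2 electrons, so n(e⁻) = 2 × 0.4580 = 0.9160 mol.
Q = n(e⁻)·F = 0.9160 × 96485 = 88380 C.
t = Q/I = 88380 / 29.30 A = 3016 s = 0.838 h.

0.838 h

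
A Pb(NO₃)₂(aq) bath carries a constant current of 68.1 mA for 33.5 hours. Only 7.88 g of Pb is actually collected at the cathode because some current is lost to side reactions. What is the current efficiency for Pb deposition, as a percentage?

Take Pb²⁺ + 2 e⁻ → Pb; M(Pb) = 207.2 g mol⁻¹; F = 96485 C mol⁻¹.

89.4 %

Q = I·t = 0.06810 × 120600 = 8213 C; n(e⁻) = 8213/96485 = 0.08512 mol.
Theoretical n(Pb) = n(e⁻)/2 = 0.04256 mol, i.e. m_theo = 0.04256 × 207.2 = 8.818 g.
Efficiency = m_actual / m_theo = 7.88 / 8.818 = 89.4 %.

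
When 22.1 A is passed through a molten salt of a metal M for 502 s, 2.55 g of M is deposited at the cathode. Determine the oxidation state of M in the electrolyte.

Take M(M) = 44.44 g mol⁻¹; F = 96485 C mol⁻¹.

+2

Q = I·t = 22.10 A × 502.00 s = 11090 C, so n(e⁻) = 11090/96485 = 0.1150 mol.
n(M) deposited = 2.55 / 44.44 = 0.05738 mol.
Electrons per atom = n(e⁻)/n(M) = 0.1150 / 0.05738 = 2.00 ≈ 2, so the ion is M²⁺.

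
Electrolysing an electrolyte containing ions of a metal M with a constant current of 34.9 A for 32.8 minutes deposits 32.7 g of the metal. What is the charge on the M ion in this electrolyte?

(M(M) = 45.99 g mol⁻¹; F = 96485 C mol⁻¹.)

+1

Q = I·t = 34.90 A × 1968.0 s = 68680 C, so n(e⁻) = 68680/96485 = 0.7119 mol.
n(M) deposited = 32.7 / 45.99 = 0.7110 mol.
Electrons per atom = n(e⁻)/n(M) = 0.7119 / 0.7110 = 1.00 ≈ 1, so the ion is M⁺.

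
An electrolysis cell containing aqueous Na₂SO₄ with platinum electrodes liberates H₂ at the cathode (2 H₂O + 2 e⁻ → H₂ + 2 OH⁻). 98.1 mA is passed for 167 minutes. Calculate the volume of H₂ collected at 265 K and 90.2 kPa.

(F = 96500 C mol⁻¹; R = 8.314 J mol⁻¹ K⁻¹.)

Q = I·t = 0.09810 A × 10020 s = 983.0 C.
n(e⁻) = Q/F = 983.0 / 96500 = 0.01019 mol.
2 electrons are transferred per H₂ molecule, so n(H₂) = 0.01019 / 2 = 0.005093 mol.
V = nRT/P = (0.005093 × 8.314 × 265) / (90.2 × 10³ Pa) = 1.24 × 10⁻⁴ m³ = 0.124 L.

0.124 L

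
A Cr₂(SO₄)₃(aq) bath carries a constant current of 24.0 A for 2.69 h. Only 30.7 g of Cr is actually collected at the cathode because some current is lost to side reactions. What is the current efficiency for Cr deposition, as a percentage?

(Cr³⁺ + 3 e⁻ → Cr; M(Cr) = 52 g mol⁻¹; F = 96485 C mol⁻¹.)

Q = I·t = 24.00 × 9684.0 = 232400 C; n(e⁻) = 232400/96485 = 2.409 mol.
Theoretical n(Cr) = n(e⁻)/3 = 0.8029 mol, i.e. m_theo = 0.8029 × 52 = 41.75 g.
Efficiency = m_actual / m_theo = 30.7 / 41.75 = 73.5 %.

73.5 %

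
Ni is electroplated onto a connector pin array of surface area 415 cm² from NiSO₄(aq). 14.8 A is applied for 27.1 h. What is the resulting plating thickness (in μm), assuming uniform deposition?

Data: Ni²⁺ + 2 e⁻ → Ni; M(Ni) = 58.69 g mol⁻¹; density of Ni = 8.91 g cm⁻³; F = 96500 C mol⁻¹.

1190 μm

Q = I·t = 14.80 × 97560 = 1444000 C; n(e⁻) = 14.96 mol.
n(Ni) = n(e⁻)/2 = 7.481 mol, so m = 7.481 × 58.69 = 439.1 g.
Volume = m/ρ = 439.1 / 8.91 = 49.28 cm³.
Thickness = V/A = 49.28 / 415 = 0.119 cm = 1190 μm.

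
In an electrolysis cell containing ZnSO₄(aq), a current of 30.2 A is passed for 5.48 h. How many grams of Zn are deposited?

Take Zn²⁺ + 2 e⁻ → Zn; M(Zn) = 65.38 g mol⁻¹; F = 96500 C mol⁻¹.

202 g

Q = I·t = 30.20 A × 19728 s = 595800 C.
n(e⁻) = Q/F = 595800 / 96500 = 6.174 mol.
Zn²⁺ + 2 e⁻ → Zn, so n(Zn) = n(e⁻)/2 = 3.087 mol.
m = n·M = 3.087 × 65.38 = 202 g.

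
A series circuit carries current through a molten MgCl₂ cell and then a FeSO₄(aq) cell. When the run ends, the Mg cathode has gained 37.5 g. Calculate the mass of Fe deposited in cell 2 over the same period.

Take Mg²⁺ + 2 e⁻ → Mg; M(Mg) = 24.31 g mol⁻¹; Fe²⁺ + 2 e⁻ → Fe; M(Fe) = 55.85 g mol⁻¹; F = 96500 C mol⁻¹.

86.2 g

n(Mg) = 37.5 / 24.31 = 1.543 mol.
Since Mg²⁺ + 2 e⁻ → Mg, n(e⁻) passed = 2 × 1.543 = 3.085 mol.
Cells in series carry the same charge, so the same 3.085 mol of electrons passes through cell 2.
Fe²⁺ + 2 e⁻ → Fe, so n(Fe) = 3.085 / 2 = 1.543 mol.
m(Fe) = 1.543 × 55.85 = 86.2 g.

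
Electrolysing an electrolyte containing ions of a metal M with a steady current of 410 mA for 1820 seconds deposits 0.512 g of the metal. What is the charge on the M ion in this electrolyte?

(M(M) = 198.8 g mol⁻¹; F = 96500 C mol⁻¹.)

Q = I·t = 0.4100 A × 1820.0 s = 746.2 C, so n(e⁻) = 746.2/96500 = 0.007733 mol.
n(M) deposited = 0.512 / 198.8 = 0.002575 mol.
Electrons per atom = n(e⁻)/n(M) = 0.007733 / 0.002575 = 3.00 ≈ 3, so the ion is M³⁺.

+3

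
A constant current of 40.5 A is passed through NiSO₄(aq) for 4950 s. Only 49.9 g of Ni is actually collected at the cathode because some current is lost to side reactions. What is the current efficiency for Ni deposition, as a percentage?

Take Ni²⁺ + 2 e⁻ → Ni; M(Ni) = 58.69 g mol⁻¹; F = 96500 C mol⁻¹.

Q = I·t = 40.50 × 4950.0 = 200500 C; n(e⁻) = 200500/96500 = 2.077 mol.
Theoretical n(Ni) = n(e⁻)/2 = 1.039 mol, i.e. m_theo = 1.039 × 58.69 = 60.96 g.
Efficiency = m_actual / m_theo = 49.9 / 60.96 = 81.9 %.

81.9 %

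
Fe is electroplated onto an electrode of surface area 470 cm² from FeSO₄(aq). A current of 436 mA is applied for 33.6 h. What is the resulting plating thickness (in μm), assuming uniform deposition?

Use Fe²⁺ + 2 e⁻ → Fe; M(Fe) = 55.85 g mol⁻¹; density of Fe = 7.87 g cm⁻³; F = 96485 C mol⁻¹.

Q = I·t = 0.4360 × 120960 = 52740 C; n(e⁻) = 0.5466 mol.
n(Fe) = n(e⁻)/2 = 0.2733 mol, so m = 0.2733 × 55.85 = 15.26 g.
Volume = m/ρ = 15.26 / 7.87 = 1.939 cm³.
Thickness = V/A = 1.939 / 470 = 0.00413 cm = 41.3 μm.

41.3 μm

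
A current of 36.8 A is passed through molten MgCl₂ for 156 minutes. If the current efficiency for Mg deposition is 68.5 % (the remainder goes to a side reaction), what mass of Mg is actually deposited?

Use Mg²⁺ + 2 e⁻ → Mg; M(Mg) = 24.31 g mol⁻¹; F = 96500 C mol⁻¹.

Q = I·t = 36.80 × 9360.0 = 344400 C.
n(e⁻) = 344400/96500 = 3.569 mol; theoretically n(Mg) = 3.569/2 = 1.785 mol, m_theo = 43.39 g.
At 68.5 % efficiency, m_actual = 0.685 × 43.39 = 29.7 g.

29.7 g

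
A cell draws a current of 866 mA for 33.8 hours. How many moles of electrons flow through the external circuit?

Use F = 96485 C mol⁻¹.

Q = I·t = 0.8660 A × 121680 s = 105400 C.
n(e⁻) = Q/F = 105400 / 96485 = 1.09 mol.

1.09 mol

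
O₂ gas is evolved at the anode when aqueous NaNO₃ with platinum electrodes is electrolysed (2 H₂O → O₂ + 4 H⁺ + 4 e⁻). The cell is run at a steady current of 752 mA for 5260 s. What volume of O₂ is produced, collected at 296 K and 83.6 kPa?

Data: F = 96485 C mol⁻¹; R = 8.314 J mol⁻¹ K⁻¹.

0.302 L

Q = I·t = 0.7520 A × 5260.0 s = 3956 C.
n(e⁻) = Q/F = 3956 / 96485 = 0.04100 mol.
4 electrons are transferred per O₂ molecule, so n(O₂) = 0.04100 / 4 = 0.01025 mol.
V = nRT/P = (0.01025 × 8.314 × 296) / (83.6 × 10³ Pa) = 3.02 × 10⁻⁴ m³ = 0.302 L.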